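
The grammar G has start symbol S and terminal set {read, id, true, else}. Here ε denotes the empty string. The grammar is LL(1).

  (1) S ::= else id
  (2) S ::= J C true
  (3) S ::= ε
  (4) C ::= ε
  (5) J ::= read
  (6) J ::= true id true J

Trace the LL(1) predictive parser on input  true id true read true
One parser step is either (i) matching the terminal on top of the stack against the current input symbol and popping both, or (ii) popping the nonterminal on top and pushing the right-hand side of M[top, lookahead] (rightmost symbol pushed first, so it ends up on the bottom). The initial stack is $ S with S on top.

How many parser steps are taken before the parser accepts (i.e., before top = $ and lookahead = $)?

9

step 1: stack=$ S  input=true id true read true $  — expand S ::= J C true
step 2: stack=$ true C J  input=true id true read true $  — expand J ::= true id true J
step 3: stack=$ true C J true id true  input=true id true read true $  — match true
step 4: stack=$ true C J true id  input=id true read true $  — match id
step 5: stack=$ true C J true  input=true read true $  — match true
step 6: stack=$ true C J  input=read true $  — expand J ::= read
step 7: stack=$ true C read  input=read true $  — match read
step 8: stack=$ true C  input=true $  — expand C ::= ε
step 9: stack=$ true  input=true $  — match true
Accept reached after 9 steps.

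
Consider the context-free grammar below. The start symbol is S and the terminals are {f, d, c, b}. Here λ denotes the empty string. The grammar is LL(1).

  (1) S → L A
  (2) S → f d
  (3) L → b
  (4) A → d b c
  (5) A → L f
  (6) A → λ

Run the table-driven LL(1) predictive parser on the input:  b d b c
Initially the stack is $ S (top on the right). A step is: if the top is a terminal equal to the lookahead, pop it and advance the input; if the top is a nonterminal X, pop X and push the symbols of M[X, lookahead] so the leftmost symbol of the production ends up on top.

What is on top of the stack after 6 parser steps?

c

step 1: stack=$ S  input=b d b c $  — expand S → L A
step 2: stack=$ A L  input=b d b c $  — expand L → b
step 3: stack=$ A b  input=b d b c $  — match b
step 4: stack=$ A  input=d b c $  — expand A → d b c
step 5: stack=$ c b d  input=d b c $  — match d
step 6: stack=$ c b  input=b c $  — match b
Stack after step 6: $ c (top = c).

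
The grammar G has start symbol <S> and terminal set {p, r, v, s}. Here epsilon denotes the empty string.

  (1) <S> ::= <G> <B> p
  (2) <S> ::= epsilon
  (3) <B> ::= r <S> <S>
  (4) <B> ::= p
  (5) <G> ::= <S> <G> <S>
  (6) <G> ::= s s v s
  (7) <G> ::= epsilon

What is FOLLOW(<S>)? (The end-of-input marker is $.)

FIRST(<B>): from <B>::=r <S> <S> we get {r}; from <B>::=p we get {p}. So FIRST(<B>) = {p, r}.
FIRST(<S>): from <S>::=<G> <B> p we get {p, r, s}; from <S>::=epsilon we get {epsilon}. So FIRST(<S>) = {epsilon, p, r, s}.
FIRST(<G>): from <G>::=<S> <G> <S> we get {epsilon, p, r, s}; from <G>::=s s v s we get {s}; from <G>::=epsilon we get {epsilon}. So FIRST(<G>) = {epsilon, p, r, s}.
FOLLOW(<S>) includes $ since <S> is the start symbol.
FOLLOW(<B>): in <S>::=<G> <B> p, <B> is followed by p with FIRST {p}. Thus FOLLOW(<B>) = {p}.
FOLLOW(<G>): in <S>::=<G> <B> p, <G> is followed by <B> p with FIRST {p, r}; in <G>::=<S> <G> <S>, <G> is followed by <S> with FIRST {epsilon, p, r, s}; in <G>::=<S> <G> <S>, the suffix after <G> is nullable (adds nothing new). Thus FOLLOW(<G>) = {p, r, s}.
FOLLOW(<S>): in <B>::=r <S> <S> (occurrence 1), <S> is followed by <S> with FIRST {epsilon, p, r, s}; in <B>::=r <S> <S> (occurrence 1), the suffix after <S> is nullable, so FOLLOW(<S>) ⊇ FOLLOW(<B>) = {p}; in <B>::=r <S> <S> (occurrence 2), the suffix after <S> is empty, so FOLLOW(<S>) ⊇ FOLLOW(<B>) = {p}; in <G>::=<S> <G> <S> (occurrence 1), <S> is followed by <G> <S> with FIRST {epsilon, p, r, s}; in <G>::=<S> <G> <S> (occurrence 1), the suffix after <S> is nullable, so FOLLOW(<S>) ⊇ FOLLOW(<G>) = {p, r, s}; in <G>::=<S> <G> <S> (occurrence 2), the suffix after <S> is empty, so FOLLOW(<S>) ⊇ FOLLOW(<G>) = {p, r, s}. Thus FOLLOW(<S>) = {$, p, r, s}.

{$, p, r, s}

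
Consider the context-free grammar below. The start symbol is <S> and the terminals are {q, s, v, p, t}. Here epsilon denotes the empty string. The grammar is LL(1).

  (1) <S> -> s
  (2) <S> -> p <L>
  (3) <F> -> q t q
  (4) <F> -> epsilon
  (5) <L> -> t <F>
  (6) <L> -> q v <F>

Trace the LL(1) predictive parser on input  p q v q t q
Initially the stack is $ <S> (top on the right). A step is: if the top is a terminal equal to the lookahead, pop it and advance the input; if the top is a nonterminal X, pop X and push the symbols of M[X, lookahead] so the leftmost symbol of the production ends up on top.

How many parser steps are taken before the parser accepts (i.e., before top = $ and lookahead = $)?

step 1: stack=$ <S>  input=p q v q t q $  — expand <S> -> p <L>
step 2: stack=$ <L> p  input=p q v q t q $  — match p
step 3: stack=$ <L>  input=q v q t q $  — expand <L> -> q v <F>
step 4: stack=$ <F> v q  input=q v q t q $  — match q
step 5: stack=$ <F> v  input=v q t q $  — match v
step 6: stack=$ <F>  input=q t q $  — expand <F> -> q t q
step 7: stack=$ q t q  input=q t q $  — match q
step 8: stack=$ q t  input=t q $  — match t
step 9: stack=$ q  input=q $  — match q
Accept reached after 9 steps.

9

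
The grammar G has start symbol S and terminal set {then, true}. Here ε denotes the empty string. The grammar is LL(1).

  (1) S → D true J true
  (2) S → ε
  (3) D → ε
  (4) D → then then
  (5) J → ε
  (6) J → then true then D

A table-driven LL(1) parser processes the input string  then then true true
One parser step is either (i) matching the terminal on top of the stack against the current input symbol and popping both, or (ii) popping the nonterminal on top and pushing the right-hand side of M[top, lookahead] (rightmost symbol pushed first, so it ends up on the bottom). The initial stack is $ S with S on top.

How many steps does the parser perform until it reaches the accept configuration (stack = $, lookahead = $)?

7

step 1: stack=$ S  input=then then true true $  — expand S → D true J true
step 2: stack=$ true J true D  input=then then true true $  — expand D → then then
step 3: stack=$ true J true then then  input=then then true true $  — match then
step 4: stack=$ true J true then  input=then true true $  — match then
step 5: stack=$ true J true  input=true true $  — match true
step 6: stack=$ true J  input=true $  — expand J → ε
step 7: stack=$ true  input=true $  — match true
Accept reached after 7 steps.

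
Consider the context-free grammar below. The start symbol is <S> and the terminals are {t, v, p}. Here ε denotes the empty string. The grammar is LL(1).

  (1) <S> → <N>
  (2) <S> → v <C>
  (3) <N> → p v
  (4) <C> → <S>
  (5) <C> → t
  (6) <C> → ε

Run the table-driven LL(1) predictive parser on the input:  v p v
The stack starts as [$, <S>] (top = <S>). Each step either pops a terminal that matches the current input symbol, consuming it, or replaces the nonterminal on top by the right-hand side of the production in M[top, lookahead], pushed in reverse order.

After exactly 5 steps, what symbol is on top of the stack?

     Stack    Input    Action
  1  $ <S>    v p v $  expand <S> → v <C>
  2  $ <C> v  v p v $  match v
  3  $ <C>    p v $    expand <C> → <S>
  4  $ <S>    p v $    expand <S> → <N>
  5  $ <N>    p v $    expand <N> → p v
Stack after step 5: $ v p (top = p).

p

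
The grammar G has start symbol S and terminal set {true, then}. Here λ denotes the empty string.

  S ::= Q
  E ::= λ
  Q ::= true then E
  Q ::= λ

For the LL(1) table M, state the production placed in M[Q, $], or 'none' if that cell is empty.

FIRST(E): from E::=λ we get {λ}. So FIRST(E) = {λ}.
FIRST(Q): from Q::=true then E we get {true}; from Q::=λ we get {λ}. So FIRST(Q) = {λ, true}.
FIRST(S): from S::=Q we get {λ, true}. So FIRST(S) = {λ, true}.
FOLLOW(S) includes $ since S is the start symbol.
FOLLOW(S): S appears on no right-hand side. Thus FOLLOW(S) = {$}.
FOLLOW(Q): in S::=Q, the suffix after Q is empty, so FOLLOW(Q) ⊇ FOLLOW(S) = {$}. Thus FOLLOW(Q) = {$}.
For Q ::= true then E: FIRST(true then E) = {true}, so it goes in M[Q, t] for t ∈ {true}.
For Q ::= λ: FIRST(λ) = {λ}, so it goes in M[Q, t] for t ∈ {}; since λ ∈ FIRST, also for every t ∈ FOLLOW(Q) = {$}.

Q ::= λ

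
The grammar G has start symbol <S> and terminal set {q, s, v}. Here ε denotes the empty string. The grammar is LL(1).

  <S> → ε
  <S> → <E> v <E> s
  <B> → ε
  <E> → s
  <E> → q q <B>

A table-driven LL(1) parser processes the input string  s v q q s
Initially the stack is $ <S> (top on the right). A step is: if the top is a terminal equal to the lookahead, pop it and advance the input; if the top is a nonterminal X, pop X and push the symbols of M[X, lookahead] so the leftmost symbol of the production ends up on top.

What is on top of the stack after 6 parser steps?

q

     Stack          Input        Action
  1  $ <S>          s v q q s $  expand <S> → <E> v <E> s
  2  $ s <E> v <E>  s v q q s $  expand <E> → s
  3  $ s <E> v s    s v q q s $  match s
  4  $ s <E> v      v q q s $    match v
  5  $ s <E>        q q s $      expand <E> → q q <B>
  6  $ s <B> q q    q q s $      match q
Stack after step 6: $ s <B> q (top = q).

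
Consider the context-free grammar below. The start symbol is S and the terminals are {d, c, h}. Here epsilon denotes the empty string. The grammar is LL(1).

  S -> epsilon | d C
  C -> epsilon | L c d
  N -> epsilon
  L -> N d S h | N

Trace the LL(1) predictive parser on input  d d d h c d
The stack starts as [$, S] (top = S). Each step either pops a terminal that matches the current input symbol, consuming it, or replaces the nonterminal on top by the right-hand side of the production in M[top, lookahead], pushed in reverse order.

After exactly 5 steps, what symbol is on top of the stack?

d

step 1: stack=$ S  input=d d d h c d $  — expand S -> d C
step 2: stack=$ C d  input=d d d h c d $  — match d
step 3: stack=$ C  input=d d h c d $  — expand C -> L c d
step 4: stack=$ d c L  input=d d h c d $  — expand L -> N d S h
step 5: stack=$ d c h S d N  input=d d h c d $  — expand N -> epsilon
Stack after step 5: $ d c h S d (top = d).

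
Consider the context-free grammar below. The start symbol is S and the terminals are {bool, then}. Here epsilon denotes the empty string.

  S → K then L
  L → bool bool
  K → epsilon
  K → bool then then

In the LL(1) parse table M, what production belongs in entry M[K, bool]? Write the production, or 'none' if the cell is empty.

K → bool then then

FIRST(L): from L→bool bool we get {bool}. So FIRST(L) = {bool}.
FIRST(K): from K→epsilon we get {epsilon}; from K→bool then then we get {bool}. So FIRST(K) = {epsilon, bool}.
FIRST(S): from S→K then L we get {bool, then}. So FIRST(S) = {bool, then}.
FOLLOW(S) includes $ since S is the start symbol.
FOLLOW(K): in S→K then L, K is followed by then L with FIRST {then}. Thus FOLLOW(K) = {then}.
For K → epsilon: FIRST(epsilon) = {epsilon}, so it goes in M[K, t] for t ∈ {}; since epsilon ∈ FIRST, also for every t ∈ FOLLOW(K) = {then}.
For K → bool then then: FIRST(bool then then) = {bool}, so it goes in M[K, t] for t ∈ {bool}.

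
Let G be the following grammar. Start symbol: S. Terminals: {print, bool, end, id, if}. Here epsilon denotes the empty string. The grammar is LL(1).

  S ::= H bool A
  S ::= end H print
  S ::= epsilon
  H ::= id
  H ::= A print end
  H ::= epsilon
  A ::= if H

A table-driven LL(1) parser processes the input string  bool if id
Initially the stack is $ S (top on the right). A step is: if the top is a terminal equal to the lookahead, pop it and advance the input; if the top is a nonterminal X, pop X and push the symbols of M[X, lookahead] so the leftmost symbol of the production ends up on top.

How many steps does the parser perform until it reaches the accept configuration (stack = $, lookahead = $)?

     Stack       Input         Action
  1  $ S         bool if id $  expand S ::= H bool A
  2  $ A bool H  bool if id $  expand H ::= epsilon
  3  $ A bool    bool if id $  match bool
  4  $ A         if id $       expand A ::= if H
  5  $ H if      if id $       match if
  6  $ H         id $          expand H ::= id
  7  $ id        id $          match id
Accept reached after 7 steps.

7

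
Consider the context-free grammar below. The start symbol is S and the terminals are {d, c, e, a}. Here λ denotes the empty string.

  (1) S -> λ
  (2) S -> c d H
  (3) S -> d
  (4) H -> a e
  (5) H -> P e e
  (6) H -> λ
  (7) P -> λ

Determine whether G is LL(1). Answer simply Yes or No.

Yes

FIRST(S) = {λ, c, d}
FIRST(H) = {λ, a, e}
FIRST(P) = {λ}
FOLLOW(S) = {$}
FOLLOW(H) = {$}
FOLLOW(P) = {e}
Each cell of M receives at most one production.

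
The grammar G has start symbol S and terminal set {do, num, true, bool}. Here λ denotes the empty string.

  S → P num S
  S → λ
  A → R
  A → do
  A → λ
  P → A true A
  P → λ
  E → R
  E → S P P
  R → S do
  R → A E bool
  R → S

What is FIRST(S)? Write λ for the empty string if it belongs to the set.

{λ, bool, do, num, true}

FIRST(S): from S→P num S we get {bool, do, num, true}; from S→λ we get {λ}. So FIRST(S) = {λ, bool, do, num, true}.
FIRST(A): from A→R we get {λ, bool, do, num, true}; from A→do we get {do}; from A→λ we get {λ}. So FIRST(A) = {λ, bool, do, num, true}.
FIRST(P): from P→A true A we get {bool, do, num, true}; from P→λ we get {λ}. So FIRST(P) = {λ, bool, do, num, true}.
FIRST(E): from E→R we get {λ, bool, do, num, true}; from E→S P P we get {λ, bool, do, num, true}. So FIRST(E) = {λ, bool, do, num, true}.
FIRST(R): from R→S do we get {bool, do, num, true}; from R→A E bool we get {bool, do, num, true}; from R→S we get {λ, bool, do, num, true}. So FIRST(R) = {λ, bool, do, num, true}.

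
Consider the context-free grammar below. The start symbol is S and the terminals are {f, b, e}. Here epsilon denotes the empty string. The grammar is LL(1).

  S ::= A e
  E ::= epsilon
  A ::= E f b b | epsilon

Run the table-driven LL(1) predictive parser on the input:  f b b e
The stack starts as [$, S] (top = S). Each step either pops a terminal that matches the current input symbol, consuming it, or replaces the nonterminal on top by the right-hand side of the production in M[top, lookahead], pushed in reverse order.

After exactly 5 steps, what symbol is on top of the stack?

     Stack        Input      Action
  1  $ S          f b b e $  expand S ::= A e
  2  $ e A        f b b e $  expand A ::= E f b b
  3  $ e b b f E  f b b e $  expand E ::= epsilon
  4  $ e b b f    f b b e $  match f
  5  $ e b b      b b e $    match b
Stack after step 5: $ e b (top = b).

b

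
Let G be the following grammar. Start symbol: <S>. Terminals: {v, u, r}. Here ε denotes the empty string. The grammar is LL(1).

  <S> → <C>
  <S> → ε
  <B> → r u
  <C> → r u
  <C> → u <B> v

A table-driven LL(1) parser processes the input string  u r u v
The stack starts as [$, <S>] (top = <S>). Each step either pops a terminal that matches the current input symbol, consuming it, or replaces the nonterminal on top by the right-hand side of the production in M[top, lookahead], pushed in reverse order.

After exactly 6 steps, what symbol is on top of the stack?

v

step 1: stack=$ <S>  input=u r u v $  — expand <S> → <C>
step 2: stack=$ <C>  input=u r u v $  — expand <C> → u <B> v
step 3: stack=$ v <B> u  input=u r u v $  — match u
step 4: stack=$ v <B>  input=r u v $  — expand <B> → r u
step 5: stack=$ v u r  input=r u v $  — match r
step 6: stack=$ v u  input=u v $  — match u
Stack after step 6: $ v (top = v).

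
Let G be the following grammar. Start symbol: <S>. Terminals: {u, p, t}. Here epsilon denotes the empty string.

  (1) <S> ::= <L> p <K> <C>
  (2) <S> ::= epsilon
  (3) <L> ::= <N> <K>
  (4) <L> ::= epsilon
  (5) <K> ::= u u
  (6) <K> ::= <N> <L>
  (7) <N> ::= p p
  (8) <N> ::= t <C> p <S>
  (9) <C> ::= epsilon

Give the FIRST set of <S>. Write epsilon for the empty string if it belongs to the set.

FIRST(<N>): from <N>::=p p we get {p}; from <N>::=t <C> p <S> we get {t}. So FIRST(<N>) = {p, t}.
FIRST(<C>): from <C>::=epsilon we get {epsilon}. So FIRST(<C>) = {epsilon}.
FIRST(<L>): from <L>::=<N> <K> we get {p, t}; from <L>::=epsilon we get {epsilon}. So FIRST(<L>) = {epsilon, p, t}.
FIRST(<K>): from <K>::=u u we get {u}; from <K>::=<N> <L> we get {p, t}. So FIRST(<K>) = {p, t, u}.
FIRST(<S>): from <S>::=<L> p <K> <C> we get {p, t}; from <S>::=epsilon we get {epsilon}. So FIRST(<S>) = {epsilon, p, t}.

{epsilon, p, t}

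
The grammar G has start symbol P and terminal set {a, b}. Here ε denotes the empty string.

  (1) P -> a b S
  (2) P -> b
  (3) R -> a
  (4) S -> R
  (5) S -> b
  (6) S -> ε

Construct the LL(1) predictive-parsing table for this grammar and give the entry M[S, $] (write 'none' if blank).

FIRST(P): from P->a b S we get {a}; from P->b we get {b}. So FIRST(P) = {a, b}.
FIRST(R): from R->a we get {a}. So FIRST(R) = {a}.
FIRST(S): from S->R we get {a}; from S->b we get {b}; from S->ε we get {ε}. So FIRST(S) = {ε, a, b}.
FOLLOW(P) includes $ since P is the start symbol.
FOLLOW(P): P appears on no right-hand side. Thus FOLLOW(P) = {$}.
FOLLOW(S): in P->a b S, the suffix after S is empty, so FOLLOW(S) ⊇ FOLLOW(P) = {$}. Thus FOLLOW(S) = {$}.
For S -> R: FIRST(R) = {a}, so it goes in M[S, t] for t ∈ {a}.
For S -> b: FIRST(b) = {b}, so it goes in M[S, t] for t ∈ {b}.
For S -> ε: FIRST(ε) = {ε}, so it goes in M[S, t] for t ∈ {}; since ε ∈ FIRST, also for every t ∈ FOLLOW(S) = {$}.

S -> ε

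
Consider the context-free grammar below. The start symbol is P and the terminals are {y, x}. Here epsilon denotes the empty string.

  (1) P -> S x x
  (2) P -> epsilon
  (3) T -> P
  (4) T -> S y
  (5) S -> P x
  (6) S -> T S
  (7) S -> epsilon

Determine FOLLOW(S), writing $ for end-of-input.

FIRST(P) = {epsilon, x, y}  (via S x x)
FIRST(T) = {epsilon, x, y}  (via P, S y)
FIRST(S) = {epsilon, x, y}  (via P x, T S)
FOLLOW(P) includes $ since P is the start symbol.
FOLLOW(S): in P->S x x, S is followed by x x with FIRST {x}; in T->S y, S is followed by y with FIRST {y}; in S->T S, the suffix after S is empty (adds nothing new). Thus FOLLOW(S) = {x, y}.
FOLLOW(T): in S->T S, T is followed by S with FIRST {epsilon, x, y}; in S->T S, the suffix after T is nullable, so FOLLOW(T) ⊇ FOLLOW(S) = {x, y}. Thus FOLLOW(T) = {x, y}.
FOLLOW(P): in T->P, the suffix after P is empty, so FOLLOW(P) ⊇ FOLLOW(T) = {x, y}; in S->P x, P is followed by x with FIRST {x}. Thus FOLLOW(P) = {$, x, y}.

{x, y}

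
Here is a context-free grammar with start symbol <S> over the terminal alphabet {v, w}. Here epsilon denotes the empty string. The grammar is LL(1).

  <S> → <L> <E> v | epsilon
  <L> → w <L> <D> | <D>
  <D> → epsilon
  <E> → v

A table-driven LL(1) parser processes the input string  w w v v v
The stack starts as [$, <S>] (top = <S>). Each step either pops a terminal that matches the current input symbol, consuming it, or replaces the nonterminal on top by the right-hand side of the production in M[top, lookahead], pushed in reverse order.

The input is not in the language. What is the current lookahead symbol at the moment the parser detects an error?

v

step 1: stack=$ <S>  input=w w v v v $  — expand <S> → <L> <E> v
step 2: stack=$ v <E> <L>  input=w w v v v $  — expand <L> → w <L> <D>
step 3: stack=$ v <E> <D> <L> w  input=w w v v v $  — match w
step 4: stack=$ v <E> <D> <L>  input=w v v v $  — expand <L> → w <L> <D>
step 5: stack=$ v <E> <D> <D> <L> w  input=w v v v $  — match w
step 6: stack=$ v <E> <D> <D> <L>  input=v v v $  — expand <L> → <D>
step 7: stack=$ v <E> <D> <D> <D>  input=v v v $  — expand <D> → epsilon
step 8: stack=$ v <E> <D> <D>  input=v v v $  — expand <D> → epsilon
step 9: stack=$ v <E> <D>  input=v v v $  — expand <D> → epsilon
step 10: stack=$ v <E>  input=v v v $  — expand <E> → v
step 11: stack=$ v v  input=v v v $  — match v
step 12: stack=$ v  input=v v $  — match v
step 13: stack=$  input=v $  — error: stack empty but input remains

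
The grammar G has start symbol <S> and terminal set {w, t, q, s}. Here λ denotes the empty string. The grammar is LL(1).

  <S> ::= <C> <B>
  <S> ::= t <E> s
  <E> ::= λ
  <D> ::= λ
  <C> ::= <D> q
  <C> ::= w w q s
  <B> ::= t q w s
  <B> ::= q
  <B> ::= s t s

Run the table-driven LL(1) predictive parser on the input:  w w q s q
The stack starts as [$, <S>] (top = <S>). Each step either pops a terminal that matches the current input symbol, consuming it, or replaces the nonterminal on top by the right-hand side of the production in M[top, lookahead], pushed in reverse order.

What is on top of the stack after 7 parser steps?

     Stack          Input        Action
  1  $ <S>          w w q s q $  expand <S> ::= <C> <B>
  2  $ <B> <C>      w w q s q $  expand <C> ::= w w q s
  3  $ <B> s q w w  w w q s q $  match w
  4  $ <B> s q w    w q s q $    match w
  5  $ <B> s q      q s q $      match q
  6  $ <B> s        s q $        match s
  7  $ <B>          q $          expand <B> ::= q
Stack after step 7: $ q (top = q).

q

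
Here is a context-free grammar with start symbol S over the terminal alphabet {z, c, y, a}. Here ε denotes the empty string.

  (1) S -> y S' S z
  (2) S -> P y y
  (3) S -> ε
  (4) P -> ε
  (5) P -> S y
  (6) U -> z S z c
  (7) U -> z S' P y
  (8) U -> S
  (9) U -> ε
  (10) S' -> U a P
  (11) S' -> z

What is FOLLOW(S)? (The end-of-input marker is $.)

{$, a, y, z}

FIRST(S) = {ε, y}  (via P y y)
FIRST(P) = {ε, y}  (via S y)
FIRST(U) = {ε, y, z}  (via S)
FIRST(S') = {a, y, z}  (via U a P)
FOLLOW(S) includes $ since S is the start symbol.
FOLLOW(U): in S'->U a P, U is followed by a P with FIRST {a}. Thus FOLLOW(U) = {a}.
FOLLOW(S): in S->y S' S z, S is followed by z with FIRST {z}; in P->S y, S is followed by y with FIRST {y}; in U->z S z c, S is followed by z c with FIRST {z}; in U->S, the suffix after S is empty, so FOLLOW(S) ⊇ FOLLOW(U) = {a}. Thus FOLLOW(S) = {$, a, y, z}.
FOLLOW(S'): in S->y S' S z, S' is followed by S z with FIRST {y, z}; in U->z S' P y, S' is followed by P y with FIRST {y}. Thus FOLLOW(S') = {y, z}.
FOLLOW(P): in S->P y y, P is followed by y y with FIRST {y}; in U->z S' P y, P is followed by y with FIRST {y}; in S'->U a P, the suffix after P is empty, so FOLLOW(P) ⊇ FOLLOW(S') = {y, z}. Thus FOLLOW(P) = {y, z}.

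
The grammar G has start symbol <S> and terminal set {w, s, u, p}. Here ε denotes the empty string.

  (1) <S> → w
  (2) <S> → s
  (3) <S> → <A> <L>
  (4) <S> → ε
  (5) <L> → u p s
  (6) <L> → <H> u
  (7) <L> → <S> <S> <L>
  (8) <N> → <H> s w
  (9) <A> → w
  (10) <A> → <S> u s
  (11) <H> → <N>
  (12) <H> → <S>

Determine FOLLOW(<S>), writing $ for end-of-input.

FIRST(<S>) = {ε, s, u, w}  (via <A> <L>)
FIRST(<A>) = {s, u, w}  (via <S> u s)
FIRST(<L>) = {s, u, w}  (via <H> u, <S> <S> <L>)
FIRST(<N>) = {s, u, w}  (via <H> s w)
FIRST(<H>) = {ε, s, u, w}  (via <N>, <S>)
FOLLOW(<S>) includes $ since <S> is the start symbol.
FOLLOW(<A>): in <S>→<A> <L>, <A> is followed by <L> with FIRST {s, u, w}. Thus FOLLOW(<A>) = {s, u, w}.
FOLLOW(<H>): in <L>→<H> u, <H> is followed by u with FIRST {u}; in <N>→<H> s w, <H> is followed by s w with FIRST {s}. Thus FOLLOW(<H>) = {s, u}.
FOLLOW(<S>): in <L>→<S> <S> <L> (occurrence 1), <S> is followed by <S> <L> with FIRST {s, u, w}; in <L>→<S> <S> <L> (occurrence 2), <S> is followed by <L> with FIRST {s, u, w}; in <A>→<S> u s, <S> is followed by u s with FIRST {u}; in <H>→<S>, the suffix after <S> is empty, so FOLLOW(<S>) ⊇ FOLLOW(<H>) = {s, u}. Thus FOLLOW(<S>) = {$, s, u, w}.
FOLLOW(<L>): in <S>→<A> <L>, the suffix after <L> is empty, so FOLLOW(<L>) ⊇ FOLLOW(<S>) = {$, s, u, w}; in <L>→<S> <S> <L>, the suffix after <L> is empty (adds nothing new). Thus FOLLOW(<L>) = {$, s, u, w}.
FOLLOW(<N>): in <H>→<N>, the suffix after <N> is empty, so FOLLOW(<N>) ⊇ FOLLOW(<H>) = {s, u}. Thus FOLLOW(<N>) = {s, u}.

{$, s, u, w}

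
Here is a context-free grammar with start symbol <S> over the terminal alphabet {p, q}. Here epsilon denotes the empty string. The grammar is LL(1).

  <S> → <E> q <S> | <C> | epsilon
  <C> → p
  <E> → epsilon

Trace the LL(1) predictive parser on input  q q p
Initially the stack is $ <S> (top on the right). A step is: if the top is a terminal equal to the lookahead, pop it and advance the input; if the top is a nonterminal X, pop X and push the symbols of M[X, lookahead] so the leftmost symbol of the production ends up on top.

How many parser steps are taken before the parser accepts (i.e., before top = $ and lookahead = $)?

9

     Stack        Input    Action
  1  $ <S>        q q p $  expand <S> → <E> q <S>
  2  $ <S> q <E>  q q p $  expand <E> → epsilon
  3  $ <S> q      q q p $  match q
  4  $ <S>        q p $    expand <S> → <E> q <S>
  5  $ <S> q <E>  q p $    expand <E> → epsilon
  6  $ <S> q      q p $    match q
  7  $ <S>        p $      expand <S> → <C>
  8  $ <C>        p $      expand <C> → p
  9  $ p          p $      match p
Accept reached after 9 steps.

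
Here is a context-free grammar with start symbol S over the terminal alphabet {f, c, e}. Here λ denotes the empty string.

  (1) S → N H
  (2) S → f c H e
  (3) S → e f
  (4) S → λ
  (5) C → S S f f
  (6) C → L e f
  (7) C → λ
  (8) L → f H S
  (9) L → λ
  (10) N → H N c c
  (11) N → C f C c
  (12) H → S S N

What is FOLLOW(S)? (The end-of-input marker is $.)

FIRST(L) = {λ, f}
FIRST(S) = {λ, e, f}  (via N H)
FIRST(C) = {λ, e, f}  (via S S f f, L e f)
FIRST(N) = {e, f}  (via H N c c, C f C c)
FIRST(H) = {e, f}  (via S S N)
FOLLOW(S) includes $ since S is the start symbol.
FOLLOW(C): in N→C f C c (occurrence 1), C is followed by f C c with FIRST {f}; in N→C f C c (occurrence 2), C is followed by c with FIRST {c}. Thus FOLLOW(C) = {c, f}.
FOLLOW(L): in C→L e f, L is followed by e f with FIRST {e}. Thus FOLLOW(L) = {e}.
FOLLOW(S): in C→S S f f (occurrence 1), S is followed by S f f with FIRST {e, f}; in C→S S f f (occurrence 2), S is followed by f f with FIRST {f}; in L→f H S, the suffix after S is empty, so FOLLOW(S) ⊇ FOLLOW(L) = {e}; in H→S S N (occurrence 1), S is followed by S N with FIRST {e, f}; in H→S S N (occurrence 2), S is followed by N with FIRST {e, f}. Thus FOLLOW(S) = {$, e, f}.
FOLLOW(H): in S→N H, the suffix after H is empty, so FOLLOW(H) ⊇ FOLLOW(S) = {$, e, f}; in S→f c H e, H is followed by e with FIRST {e}; in L→f H S, H is followed by S with FIRST {λ, e, f}; in L→f H S, the suffix after H is nullable, so FOLLOW(H) ⊇ FOLLOW(L) = {e}; in N→H N c c, H is followed by N c c with FIRST {e, f}. Thus FOLLOW(H) = {$, e, f}.
FOLLOW(N): in S→N H, N is followed by H with FIRST {e, f}; in N→H N c c, N is followed by c c with FIRST {c}; in H→S S N, the suffix after N is empty, so FOLLOW(N) ⊇ FOLLOW(H) = {$, e, f}. Thus FOLLOW(N) = {$, c, e, f}.

{$, e, f}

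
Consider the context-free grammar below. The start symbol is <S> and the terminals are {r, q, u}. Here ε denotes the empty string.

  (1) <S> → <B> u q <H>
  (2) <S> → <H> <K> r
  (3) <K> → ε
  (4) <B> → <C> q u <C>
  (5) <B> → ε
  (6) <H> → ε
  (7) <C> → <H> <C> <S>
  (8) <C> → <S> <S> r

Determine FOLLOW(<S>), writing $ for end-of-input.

{$, q, r, u}

FIRST(<K>): from <K>→ε we get {ε}. So FIRST(<K>) = {ε}.
FIRST(<H>): from <H>→ε we get {ε}. So FIRST(<H>) = {ε}.
FIRST(<S>): from <S>→<B> u q <H> we get {r, u}; from <S>→<H> <K> r we get {r}. So FIRST(<S>) = {r, u}.
FIRST(<C>): from <C>→<H> <C> <S> we get {r, u}; from <C>→<S> <S> r we get {r, u}. So FIRST(<C>) = {r, u}.
FIRST(<B>): from <B>→<C> q u <C> we get {r, u}; from <B>→ε we get {ε}. So FIRST(<B>) = {ε, r, u}.
FOLLOW(<S>) includes $ since <S> is the start symbol.
FOLLOW(<K>): in <S>→<H> <K> r, <K> is followed by r with FIRST {r}. Thus FOLLOW(<K>) = {r}.
FOLLOW(<B>): in <S>→<B> u q <H>, <B> is followed by u q <H> with FIRST {u}. Thus FOLLOW(<B>) = {u}.
FOLLOW(<C>): in <B>→<C> q u <C> (occurrence 1), <C> is followed by q u <C> with FIRST {q}; in <B>→<C> q u <C> (occurrence 2), the suffix after <C> is empty, so FOLLOW(<C>) ⊇ FOLLOW(<B>) = {u}; in <C>→<H> <C> <S>, <C> is followed by <S> with FIRST {r, u}. Thus FOLLOW(<C>) = {q, r, u}.
FOLLOW(<S>): in <C>→<H> <C> <S>, the suffix after <S> is empty, so FOLLOW(<S>) ⊇ FOLLOW(<C>) = {q, r, u}; in <C>→<S> <S> r (occurrence 1), <S> is followed by <S> r with FIRST {r, u}; in <C>→<S> <S> r (occurrence 2), <S> is followed by r with FIRST {r}. Thus FOLLOW(<S>) = {$, q, r, u}.
FOLLOW(<H>): in <S>→<B> u q <H>, the suffix after <H> is empty, so FOLLOW(<H>) ⊇ FOLLOW(<S>) = {$, q, r, u}; in <S>→<H> <K> r, <H> is followed by <K> r with FIRST {r}; in <C>→<H> <C> <S>, <H> is followed by <C> <S> with FIRST {r, u}. Thus FOLLOW(<H>) = {$, q, r, u}.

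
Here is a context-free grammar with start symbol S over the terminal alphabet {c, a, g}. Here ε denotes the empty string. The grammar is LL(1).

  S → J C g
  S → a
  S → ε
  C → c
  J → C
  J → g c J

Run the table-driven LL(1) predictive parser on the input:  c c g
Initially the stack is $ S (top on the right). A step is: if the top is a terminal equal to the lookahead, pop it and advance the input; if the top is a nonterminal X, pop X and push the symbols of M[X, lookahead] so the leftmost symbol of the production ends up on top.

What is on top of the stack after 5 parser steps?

c

step 1: stack=$ S  input=c c g $  — expand S → J C g
step 2: stack=$ g C J  input=c c g $  — expand J → C
step 3: stack=$ g C C  input=c c g $  — expand C → c
step 4: stack=$ g C c  input=c c g $  — match c
step 5: stack=$ g C  input=c g $  — expand C → c
Stack after step 5: $ g c (top = c).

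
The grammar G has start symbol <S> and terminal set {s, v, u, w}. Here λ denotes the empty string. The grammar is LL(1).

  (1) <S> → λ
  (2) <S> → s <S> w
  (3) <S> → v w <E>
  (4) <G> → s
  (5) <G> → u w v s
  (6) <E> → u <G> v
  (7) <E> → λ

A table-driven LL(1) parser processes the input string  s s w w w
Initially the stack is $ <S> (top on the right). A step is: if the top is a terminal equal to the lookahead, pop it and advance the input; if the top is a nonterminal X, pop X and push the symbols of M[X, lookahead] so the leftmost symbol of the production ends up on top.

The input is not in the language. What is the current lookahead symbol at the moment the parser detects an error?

w

step 1: stack=$ <S>  input=s s w w w $  — expand <S> → s <S> w
step 2: stack=$ w <S> s  input=s s w w w $  — match s
step 3: stack=$ w <S>  input=s w w w $  — expand <S> → s <S> w
step 4: stack=$ w w <S> s  input=s w w w $  — match s
step 5: stack=$ w w <S>  input=w w w $  — expand <S> → λ
step 6: stack=$ w w  input=w w w $  — match w
step 7: stack=$ w  input=w w $  — match w
step 8: stack=$  input=w $  — error: stack empty but input remains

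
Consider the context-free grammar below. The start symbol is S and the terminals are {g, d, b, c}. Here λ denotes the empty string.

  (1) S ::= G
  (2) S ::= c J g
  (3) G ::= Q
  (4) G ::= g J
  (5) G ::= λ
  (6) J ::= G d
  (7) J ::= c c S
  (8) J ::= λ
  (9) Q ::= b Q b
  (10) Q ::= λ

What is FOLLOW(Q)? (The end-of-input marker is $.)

{$, b, d, g}

FIRST(Q): from Q::=b Q b we get {b}; from Q::=λ we get {λ}. So FIRST(Q) = {λ, b}.
FIRST(G): from G::=Q we get {λ, b}; from G::=g J we get {g}; from G::=λ we get {λ}. So FIRST(G) = {λ, b, g}.
FIRST(S): from S::=G we get {λ, b, g}; from S::=c J g we get {c}. So FIRST(S) = {λ, b, c, g}.
FIRST(J): from J::=G d we get {b, d, g}; from J::=c c S we get {c}; from J::=λ we get {λ}. So FIRST(J) = {λ, b, c, d, g}.
FOLLOW(S) includes $ since S is the start symbol.
FOLLOW(S): in J::=c c S, the suffix after S is empty, so FOLLOW(S) ⊇ FOLLOW(J) = {$, d, g}. Thus FOLLOW(S) = {$, d, g}.
FOLLOW(G): in S::=G, the suffix after G is empty, so FOLLOW(G) ⊇ FOLLOW(S) = {$, d, g}; in J::=G d, G is followed by d with FIRST {d}. Thus FOLLOW(G) = {$, d, g}.
FOLLOW(J): in S::=c J g, J is followed by g with FIRST {g}; in G::=g J, the suffix after J is empty, so FOLLOW(J) ⊇ FOLLOW(G) = {$, d, g}. Thus FOLLOW(J) = {$, d, g}.
FOLLOW(Q): in G::=Q, the suffix after Q is empty, so FOLLOW(Q) ⊇ FOLLOW(G) = {$, d, g}; in Q::=b Q b, Q is followed by b with FIRST {b}. Thus FOLLOW(Q) = {$, b, d, g}.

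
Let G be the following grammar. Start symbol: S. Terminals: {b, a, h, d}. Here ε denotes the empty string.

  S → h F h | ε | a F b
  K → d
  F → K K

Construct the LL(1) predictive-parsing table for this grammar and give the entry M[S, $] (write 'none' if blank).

FIRST(S) = {ε, a, h}
FIRST(K) = {d}
FIRST(F) = {d}  (via K K)
FOLLOW(S) includes $ since S is the start symbol.
FOLLOW(S): S appears on no right-hand side. Thus FOLLOW(S) = {$}.
For S → h F h: FIRST(h F h) = {h}, so it goes in M[S, t] for t ∈ {h}.
For S → ε: FIRST(ε) = {ε}, so it goes in M[S, t] for t ∈ {}; since ε ∈ FIRST, also for every t ∈ FOLLOW(S) = {$}.
For S → a F b: FIRST(a F b) = {a}, so it goes in M[S, t] for t ∈ {a}.

S → ε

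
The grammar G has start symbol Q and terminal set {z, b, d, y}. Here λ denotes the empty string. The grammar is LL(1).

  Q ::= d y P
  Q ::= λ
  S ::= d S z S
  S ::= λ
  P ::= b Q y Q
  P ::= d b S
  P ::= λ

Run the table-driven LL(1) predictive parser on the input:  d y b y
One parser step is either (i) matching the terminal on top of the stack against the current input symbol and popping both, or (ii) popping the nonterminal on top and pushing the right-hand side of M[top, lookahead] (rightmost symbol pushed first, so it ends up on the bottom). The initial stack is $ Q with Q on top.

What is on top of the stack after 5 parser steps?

Q

step 1: stack=$ Q  input=d y b y $  — expand Q ::= d y P
step 2: stack=$ P y d  input=d y b y $  — match d
step 3: stack=$ P y  input=y b y $  — match y
step 4: stack=$ P  input=b y $  — expand P ::= b Q y Q
step 5: stack=$ Q y Q b  input=b y $  — match b
Stack after step 5: $ Q y Q (top = Q).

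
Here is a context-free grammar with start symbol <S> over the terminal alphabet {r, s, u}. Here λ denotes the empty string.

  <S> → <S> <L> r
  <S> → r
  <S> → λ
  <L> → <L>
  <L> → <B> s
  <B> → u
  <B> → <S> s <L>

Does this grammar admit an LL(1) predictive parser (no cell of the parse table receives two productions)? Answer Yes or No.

No

FIRST(<S>) = {λ, r, s, u}
FIRST(<L>) = {r, s, u}
FIRST(<B>) = {r, s, u}
FOLLOW(<S>) = {$, r, s, u}
FOLLOW(<L>) = {r, s}
FOLLOW(<B>) = {s}
Cell M[<B>, u] receives both <B> → u and <B> → <S> s <L> — the grammar is not LL(1).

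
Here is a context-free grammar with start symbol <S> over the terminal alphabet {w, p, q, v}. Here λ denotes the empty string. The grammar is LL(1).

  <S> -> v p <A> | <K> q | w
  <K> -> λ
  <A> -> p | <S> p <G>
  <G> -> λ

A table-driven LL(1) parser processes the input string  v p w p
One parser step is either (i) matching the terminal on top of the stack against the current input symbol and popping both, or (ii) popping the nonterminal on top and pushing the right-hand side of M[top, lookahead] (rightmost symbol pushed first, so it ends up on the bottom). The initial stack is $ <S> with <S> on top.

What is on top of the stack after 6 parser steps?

p

step 1: stack=$ <S>  input=v p w p $  — expand <S> -> v p <A>
step 2: stack=$ <A> p v  input=v p w p $  — match v
step 3: stack=$ <A> p  input=p w p $  — match p
step 4: stack=$ <A>  input=w p $  — expand <A> -> <S> p <G>
step 5: stack=$ <G> p <S>  input=w p $  — expand <S> -> w
step 6: stack=$ <G> p w  input=w p $  — match w
Stack after step 6: $ <G> p (top = p).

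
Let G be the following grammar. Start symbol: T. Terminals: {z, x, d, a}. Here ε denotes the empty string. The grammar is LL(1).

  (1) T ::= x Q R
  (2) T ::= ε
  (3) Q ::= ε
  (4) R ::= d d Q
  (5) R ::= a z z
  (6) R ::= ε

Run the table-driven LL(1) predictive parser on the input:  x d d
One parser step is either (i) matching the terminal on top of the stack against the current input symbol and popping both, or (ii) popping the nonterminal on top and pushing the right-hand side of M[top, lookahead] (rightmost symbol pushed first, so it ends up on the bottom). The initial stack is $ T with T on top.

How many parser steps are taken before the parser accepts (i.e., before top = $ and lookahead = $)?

     Stack    Input    Action
  1  $ T      x d d $  expand T ::= x Q R
  2  $ R Q x  x d d $  match x
  3  $ R Q    d d $    expand Q ::= ε
  4  $ R      d d $    expand R ::= d d Q
  5  $ Q d d  d d $    match d
  6  $ Q d    d $      match d
  7  $ Q      $        expand Q ::= ε
Accept reached after 7 steps.

7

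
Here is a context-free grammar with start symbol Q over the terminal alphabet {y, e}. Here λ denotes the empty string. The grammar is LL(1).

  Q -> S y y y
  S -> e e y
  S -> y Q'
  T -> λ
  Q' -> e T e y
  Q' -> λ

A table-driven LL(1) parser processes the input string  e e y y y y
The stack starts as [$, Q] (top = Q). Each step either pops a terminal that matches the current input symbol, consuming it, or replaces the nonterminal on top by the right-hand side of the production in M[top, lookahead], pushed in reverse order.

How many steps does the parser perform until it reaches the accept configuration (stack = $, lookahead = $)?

8

step 1: stack=$ Q  input=e e y y y y $  — expand Q -> S y y y
step 2: stack=$ y y y S  input=e e y y y y $  — expand S -> e e y
step 3: stack=$ y y y y e e  input=e e y y y y $  — match e
step 4: stack=$ y y y y e  input=e y y y y $  — match e
step 5: stack=$ y y y y  input=y y y y $  — match y
step 6: stack=$ y y y  input=y y y $  — match y
step 7: stack=$ y y  input=y y $  — match y
step 8: stack=$ y  input=y $  — match y
Accept reached after 8 steps.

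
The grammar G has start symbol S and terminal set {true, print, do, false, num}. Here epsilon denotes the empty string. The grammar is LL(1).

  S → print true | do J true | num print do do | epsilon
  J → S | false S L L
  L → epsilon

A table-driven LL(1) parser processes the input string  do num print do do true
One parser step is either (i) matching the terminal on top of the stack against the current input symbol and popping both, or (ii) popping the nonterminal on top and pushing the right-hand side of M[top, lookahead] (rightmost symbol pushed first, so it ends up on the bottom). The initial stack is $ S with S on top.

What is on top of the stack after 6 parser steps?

do

     Stack                   Input                      Action
  1  $ S                     do num print do do true $  expand S → do J true
  2  $ true J do             do num print do do true $  match do
  3  $ true J                num print do do true $     expand J → S
  4  $ true S                num print do do true $     expand S → num print do do
  5  $ true do do print num  num print do do true $     match num
  6  $ true do do print      print do do true $         match print
Stack after step 6: $ true do do (top = do).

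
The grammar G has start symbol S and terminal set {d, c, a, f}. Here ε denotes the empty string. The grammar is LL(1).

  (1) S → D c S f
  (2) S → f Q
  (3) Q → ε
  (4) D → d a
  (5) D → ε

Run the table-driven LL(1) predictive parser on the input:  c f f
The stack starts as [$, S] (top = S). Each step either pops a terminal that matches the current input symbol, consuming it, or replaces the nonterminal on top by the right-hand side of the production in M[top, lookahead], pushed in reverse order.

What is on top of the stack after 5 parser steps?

     Stack      Input    Action
  1  $ S        c f f $  expand S → D c S f
  2  $ f S c D  c f f $  expand D → ε
  3  $ f S c    c f f $  match c
  4  $ f S      f f $    expand S → f Q
  5  $ f Q f    f f $    match f
Stack after step 5: $ f Q (top = Q).

Q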